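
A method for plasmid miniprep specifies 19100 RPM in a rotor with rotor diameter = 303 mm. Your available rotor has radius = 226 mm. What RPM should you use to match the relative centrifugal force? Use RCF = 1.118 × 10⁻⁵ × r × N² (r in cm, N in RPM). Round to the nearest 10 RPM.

≈ 15640 RPM

Original rotor: r = 303 mm / 2 = 151.5 mm = 15.15 cm
RCF = 1.118 × 10⁻⁵ × r × N²
RCF_original = 1.118 × 10⁻⁵ × 15.15 × (19100)² = 1.118 × 10⁻⁵ × 15.15 × 364,810,000 ≈ 61,790.4 × g
Your rotor: r = 226 mm = 22.6 cm
61,790.4 = 1.118 × 10⁻⁵ × 22.6 × N²
N² = 61,790.4 / (25.2668 × 10⁻⁵) = 244,551,744
N ≈ √244,551,744 ≈ 15,638.2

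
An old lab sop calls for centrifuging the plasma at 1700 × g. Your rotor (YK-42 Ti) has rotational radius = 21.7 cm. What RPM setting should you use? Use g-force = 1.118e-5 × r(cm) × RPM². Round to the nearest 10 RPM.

1,700 = 1.118 × 10⁻⁵ × 21.7 × N²
N² = 1,700 / (24.2606 × 10⁻⁵) = 7,007,246
N ≈ √7,007,246 ≈ 2,647.1

2650 RPM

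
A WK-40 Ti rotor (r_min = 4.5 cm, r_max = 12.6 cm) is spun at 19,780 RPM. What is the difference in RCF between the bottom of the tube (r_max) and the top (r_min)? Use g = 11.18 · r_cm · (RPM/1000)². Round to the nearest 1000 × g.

≈ 35000 x g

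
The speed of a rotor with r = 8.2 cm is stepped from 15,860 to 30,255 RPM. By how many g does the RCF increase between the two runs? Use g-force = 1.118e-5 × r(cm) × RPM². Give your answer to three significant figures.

≈ 60900 g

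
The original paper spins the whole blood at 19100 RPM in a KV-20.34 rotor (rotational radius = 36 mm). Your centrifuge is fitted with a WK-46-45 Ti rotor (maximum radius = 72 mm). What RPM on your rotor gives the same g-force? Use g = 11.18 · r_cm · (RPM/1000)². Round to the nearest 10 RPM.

13510 RPM

Original rotor: r = 36 mm = 3.6 cm
RCF = 11.18 × r × (N/1000)²
RCF_original = 11.18 × 3.6 × (19.1)² = 11.18 × 3.6 × 364.81 ≈ 14,682.9 × g
Your rotor: r = 72 mm = 7.2 cm
14,682.9 = 11.18 × 7.2 × (N/1000)²
(N/1000)² = 14,682.9 / 80.496 = 182.4053
N = 1000 × √182.4053 ≈ 13,505.8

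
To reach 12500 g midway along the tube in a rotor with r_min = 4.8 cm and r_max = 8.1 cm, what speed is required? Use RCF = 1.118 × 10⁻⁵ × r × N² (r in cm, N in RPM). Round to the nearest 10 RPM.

N ≈ 13170 RPM

r_avg = (4.8 + 8.1) / 2 = 6.45 cm
12,500 = 1.118 × 10⁻⁵ × 6.45 × N²
N² = 12,500 / (7.2111 × 10⁻⁵) = 173,343,873
N ≈ √173,343,873 ≈ 13,166.0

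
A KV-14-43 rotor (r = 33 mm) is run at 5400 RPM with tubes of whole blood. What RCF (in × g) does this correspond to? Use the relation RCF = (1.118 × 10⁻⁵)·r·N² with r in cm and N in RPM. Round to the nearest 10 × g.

RCF ≈ 1080 × g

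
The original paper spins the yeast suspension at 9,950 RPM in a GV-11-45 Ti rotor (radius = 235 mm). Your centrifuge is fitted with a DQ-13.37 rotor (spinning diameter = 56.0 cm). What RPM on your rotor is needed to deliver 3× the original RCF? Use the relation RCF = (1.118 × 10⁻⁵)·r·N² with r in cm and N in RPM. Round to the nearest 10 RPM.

15790 RPM

Original rotor: r = 235 mm = 23.5 cm
RCF_original = 1.118 × 10⁻⁵ × 23.5 × (9950)² = 1.118 × 10⁻⁵ × 23.5 × 99,002,500 ≈ 26,010.9 × g
Target RCF = 3 × 26,010.9 ≈ 78,032.7 × g
Your rotor: r = 56.0 / 2 = 28 cm
78,032.7 = 1.118 × 10⁻⁵ × 28 × N²
N² = 78,032.7 / (31.304 × 10⁻⁵) = 249,273,895
N ≈ √249,273,895 ≈ 15,788.4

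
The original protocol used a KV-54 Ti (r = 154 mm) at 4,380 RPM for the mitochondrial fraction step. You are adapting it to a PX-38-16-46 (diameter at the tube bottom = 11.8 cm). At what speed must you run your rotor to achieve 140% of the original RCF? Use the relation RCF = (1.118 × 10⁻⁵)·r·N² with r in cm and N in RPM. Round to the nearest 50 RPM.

8350 RPM

Original rotor: r = 154 mm = 15.4 cm
RCF_original = 1.118 × 10⁻⁵ × 15.4 × (4380)² = 1.118 × 10⁻⁵ × 15.4 × 19,184,400 ≈ 3,303 × g
Target RCF = 1.4 × 3,303 ≈ 4,624.2 × g
Your rotor: r = 11.8 / 2 = 5.9 cm
4,624.2 = 1.118 × 10⁻⁵ × 5.9 × N²
N² = 4,624.2 / (6.5962 × 10⁻⁵) = 70,103,999
N ≈ √70,103,999 ≈ 8,372.8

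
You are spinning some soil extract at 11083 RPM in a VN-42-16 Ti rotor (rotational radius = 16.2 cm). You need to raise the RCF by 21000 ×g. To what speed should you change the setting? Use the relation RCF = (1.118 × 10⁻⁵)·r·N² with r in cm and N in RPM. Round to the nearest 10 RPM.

≈ 15450 RPM

Current RCF = 1.118 × 10⁻⁵ × 16.2 × (11083)² = 1.118 × 10⁻⁵ × 16.2 × 122,832,889 ≈ 22,247 × g
Target RCF = 22,247 + 21,000 = 43,247 × g
N² = 43,247 / (18.1116 × 10⁻⁵) = 238,780,671
N ≈ √238,780,671 ≈ 15,452.5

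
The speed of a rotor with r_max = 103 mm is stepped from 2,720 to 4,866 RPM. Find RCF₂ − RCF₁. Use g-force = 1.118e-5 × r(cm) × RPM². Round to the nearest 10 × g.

r = 103 mm = 10.3 cm
RCF₁ = 1.118 × 10⁻⁵ × 10.3 × (2720)² = 1.118 × 10⁻⁵ × 10.3 × 7,398,400 ≈ 852 × g
RCF₂ = 1.118 × 10⁻⁵ × 10.3 × (4866)² = 1.118 × 10⁻⁵ × 10.3 × 23,677,956 ≈ 2,726.6 × g
Increase = 2,726.6 − 852 = 1,874.6

1870 ×g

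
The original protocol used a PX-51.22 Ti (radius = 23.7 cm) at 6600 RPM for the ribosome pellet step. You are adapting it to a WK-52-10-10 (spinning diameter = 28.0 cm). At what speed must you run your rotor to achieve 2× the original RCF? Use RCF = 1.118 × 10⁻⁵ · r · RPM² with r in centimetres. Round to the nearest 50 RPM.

≈ 12150 RPM

RCF_original = 1.118 × 10⁻⁵ × 23.7 × (6600)² = 1.118 × 10⁻⁵ × 23.7 × 43,560,000 ≈ 11,541.9 × g
Target RCF = 2 × 11,541.9 ≈ 23,083.8 × g
Your rotor: r = 28.0 / 2 = 14 cm
23,083.8 = 1.118 × 10⁻⁵ × 14 × N²
N² = 23,083.8 / (15.652 × 10⁻⁵) = 147,481,472
N ≈ √147,481,472 ≈ 12,144.2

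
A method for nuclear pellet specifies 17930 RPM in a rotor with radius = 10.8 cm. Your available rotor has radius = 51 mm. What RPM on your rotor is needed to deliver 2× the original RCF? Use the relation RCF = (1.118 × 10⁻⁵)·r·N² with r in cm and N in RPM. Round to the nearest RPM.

RCF_original = 1.118 × 10⁻⁵ × 10.8 × (17930)² = 1.118 × 10⁻⁵ × 10.8 × 321,484,900 ≈ 38,817.4 × g
Target RCF = 2 × 38,817.4 ≈ 77,634.8 × g
Your rotor: r = 51 mm = 5.1 cm
77,634.8 = 1.118 × 10⁻⁵ × 5.1 × N²
N² = 77,634.8 / (5.7018 × 10⁻⁵) = 1,361,584,061
N ≈ √1,361,584,061 ≈ 36,899.6

36900 RPM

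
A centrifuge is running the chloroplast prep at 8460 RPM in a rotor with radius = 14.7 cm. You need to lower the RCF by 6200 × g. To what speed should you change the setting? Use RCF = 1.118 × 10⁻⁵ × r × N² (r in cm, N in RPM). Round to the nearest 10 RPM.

Current RCF = 1.118 × 10⁻⁵ × 14.7 × (8460)² = 1.118 × 10⁻⁵ × 14.7 × 71,571,600 ≈ 11,762.5 × g
Target RCF = 11,762.5 − 6,200 = 5,562.5 × g
N² = 5,562.5 / (16.4346 × 10⁻⁵) = 33,846,276
N ≈ √33,846,276 ≈ 5,817.8

N₂ ≈ 5820 RPM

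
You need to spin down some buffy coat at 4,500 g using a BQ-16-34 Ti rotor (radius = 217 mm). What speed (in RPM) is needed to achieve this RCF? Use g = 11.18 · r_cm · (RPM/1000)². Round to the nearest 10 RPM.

≈ 4310 RPM

r = 217 mm = 21.7 cm
4,500 = 11.18 × 21.7 × (N/1000)²
(N/1000)² = 4,500 / 242.606 = 18.54859
N = 1000 × √18.54859 ≈ 4,306.8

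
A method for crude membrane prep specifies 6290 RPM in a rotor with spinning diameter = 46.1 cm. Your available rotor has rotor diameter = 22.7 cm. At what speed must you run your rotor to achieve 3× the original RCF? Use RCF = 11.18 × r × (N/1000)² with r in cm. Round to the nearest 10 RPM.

Original rotor: r = 46.1 / 2 = 23.05 cm
RCF = 11.18 × r × (N/1000)²
RCF_original = 11.18 × 23.05 × (6.29)² = 11.18 × 23.05 × 39.5641 ≈ 10,195.6 × g
Target RCF = 3 × 10,195.6 ≈ 30,586.8 × g
Your rotor: r = 22.7 / 2 = 11.35 cm
30,586.8 = 11.18 × 11.35 × (N/1000)²
(N/1000)² = 30,586.8 / 126.893 = 241.044
N = 1000 × √241.044 ≈ 15,525.6

15530 RPM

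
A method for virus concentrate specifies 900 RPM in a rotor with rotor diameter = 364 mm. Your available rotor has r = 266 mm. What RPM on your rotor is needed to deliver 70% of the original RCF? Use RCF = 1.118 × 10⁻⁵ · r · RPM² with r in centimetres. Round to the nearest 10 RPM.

620 RPM

Original rotor: r = 364 mm / 2 = 182 mm = 18.2 cm
RCF_original = 1.118 × 10⁻⁵ × 18.2 × (900)² = 1.118 × 10⁻⁵ × 18.2 × 810,000 ≈ 164.8 × g
Target RCF = 0.7 × 164.8 ≈ 115.4 × g
Your rotor: r = 266 mm = 26.6 cm
115.4 = 1.118 × 10⁻⁵ × 26.6 × N²
N² = 115.4 / (29.7388 × 10⁻⁵) = 388,045
N ≈ √388,045 ≈ 622.9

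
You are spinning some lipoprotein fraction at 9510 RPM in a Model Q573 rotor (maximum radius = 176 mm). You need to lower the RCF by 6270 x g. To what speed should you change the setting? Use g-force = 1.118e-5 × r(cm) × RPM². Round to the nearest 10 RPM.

r = 176 mm = 17.6 cm
Current RCF = 1.118 × 10⁻⁵ × 17.6 × (9510)² = 1.118 × 10⁻⁵ × 17.6 × 90,440,100 ≈ 17,795.7 × g
Target RCF = 17,795.7 − 6,270 = 11,525.7 × g
N² = 11,525.7 / (19.6768 × 10⁻⁵) = 58,575,073
N ≈ √58,575,073 ≈ 7,653.4

7650 RPM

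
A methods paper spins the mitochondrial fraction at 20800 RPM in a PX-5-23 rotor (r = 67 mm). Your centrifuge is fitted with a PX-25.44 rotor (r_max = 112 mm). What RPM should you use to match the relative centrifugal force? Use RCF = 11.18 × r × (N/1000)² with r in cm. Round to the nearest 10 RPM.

≈ 16090 RPM

Original rotor: r = 67 mm = 6.7 cm
RCF = 11.18 × r × (N/1000)²
RCF_original = 11.18 × 6.7 × (20.8)² = 11.18 × 6.7 × 432.64 ≈ 32,407.3 × g
Your rotor: r = 112 mm = 11.2 cm
32,407.3 = 11.18 × 11.2 × (N/1000)²
(N/1000)² = 32,407.3 / 125.216 = 258.8112
N = 1000 × √258.8112 ≈ 16,087.6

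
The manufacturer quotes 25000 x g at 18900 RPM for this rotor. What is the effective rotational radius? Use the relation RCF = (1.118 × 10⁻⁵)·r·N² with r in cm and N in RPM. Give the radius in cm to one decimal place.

25000 = 1.118 × 10⁻⁵ × r × (18900)²
r = 25000 / (1.118 × 10⁻⁵ × 357,210,000) = 25000 / 3993.608 ≈ 6.260 cm

r ≈ 6.3 cm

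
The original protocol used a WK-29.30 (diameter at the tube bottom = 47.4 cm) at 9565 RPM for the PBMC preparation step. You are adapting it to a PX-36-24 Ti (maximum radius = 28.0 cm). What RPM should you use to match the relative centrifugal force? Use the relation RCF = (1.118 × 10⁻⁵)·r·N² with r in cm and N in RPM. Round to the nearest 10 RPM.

Original rotor: r = 47.4 / 2 = 23.7 cm
RCF_original = 1.118 × 10⁻⁵ × 23.7 × (9565)² = 1.118 × 10⁻⁵ × 23.7 × 91,489,225 ≈ 24,241.5 × g
24,241.5 = 1.118 × 10⁻⁵ × 28 × N²
N² = 24,241.5 / (31.304 × 10⁻⁵) = 77,438,985
N ≈ √77,438,985 ≈ 8,799.9

8800 RPM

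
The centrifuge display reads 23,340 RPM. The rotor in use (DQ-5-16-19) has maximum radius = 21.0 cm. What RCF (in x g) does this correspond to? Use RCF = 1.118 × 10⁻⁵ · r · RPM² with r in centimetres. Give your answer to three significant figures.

RCF = 1.118 × 10⁻⁵ × r × N²
RCF = 1.118 × 10⁻⁵ × 21 × (23340)² = 1.118 × 10⁻⁵ × 21 × 544,755,600 ≈ 127,897.7 × g

≈ 128000 x g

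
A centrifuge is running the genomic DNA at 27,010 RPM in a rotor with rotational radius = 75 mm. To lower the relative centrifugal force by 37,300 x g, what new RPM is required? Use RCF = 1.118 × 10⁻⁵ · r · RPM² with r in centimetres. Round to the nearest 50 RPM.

≈ 16850 RPM

r = 75 mm = 7.5 cm
Current RCF = 1.118 × 10⁻⁵ × 7.5 × (27010)² = 1.118 × 10⁻⁵ × 7.5 × 729,540,100 ≈ 61,171.9 × g
Target RCF = 61,171.9 − 37,300 = 23,871.9 × g
N² = 23,871.9 / (8.385 × 10⁻⁵) = 284,697,674
N ≈ √284,697,674 ≈ 16,873.0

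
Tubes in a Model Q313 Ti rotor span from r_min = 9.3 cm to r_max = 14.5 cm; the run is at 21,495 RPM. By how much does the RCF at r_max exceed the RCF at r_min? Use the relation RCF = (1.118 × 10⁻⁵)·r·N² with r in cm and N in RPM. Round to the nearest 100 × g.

ΔRCF = 1.118 × 10⁻⁵ × (r_max − r_min) × N² = 1.118 × 10⁻⁵ × 5.2 × 462,035,025 ≈ 26,860.9

ΔRCF ≈ 26900 g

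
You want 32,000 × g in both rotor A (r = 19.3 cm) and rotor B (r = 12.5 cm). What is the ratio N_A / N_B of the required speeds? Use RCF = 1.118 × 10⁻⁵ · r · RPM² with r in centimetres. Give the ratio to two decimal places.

At fixed RCF, N ∝ 1/√r, so N_A/N_B = √(r_B/r_A) = √(12.5/19.3) = √0.647668 = 0.8048.

0.80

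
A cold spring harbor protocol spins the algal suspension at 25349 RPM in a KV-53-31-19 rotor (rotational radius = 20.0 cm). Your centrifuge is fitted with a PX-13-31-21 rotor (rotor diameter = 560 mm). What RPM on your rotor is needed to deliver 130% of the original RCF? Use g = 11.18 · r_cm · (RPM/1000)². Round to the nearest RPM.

≈ 24427 RPM

RCF_original = 11.18 × 20 × (25.349)² = 11.18 × 20 × 642.571801 ≈ 143,679.1 × g
Target RCF = 1.3 × 143,679.1 ≈ 186,782.8 × g
Your rotor: r = 560 mm / 2 = 280 mm = 28 cm
186,782.8 = 11.18 × 28 × (N/1000)²
(N/1000)² = 186,782.8 / 313.04 = 596.6739
N = 1000 × √596.6739 ≈ 24,426.9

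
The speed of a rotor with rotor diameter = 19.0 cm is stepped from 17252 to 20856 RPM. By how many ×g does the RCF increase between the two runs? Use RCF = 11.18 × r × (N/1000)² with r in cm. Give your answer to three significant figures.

≈ 14600 ×g

r = 19.0 / 2 = 9.5 cm
RCF₁ = 11.18 × 9.5 × (17.252)² = 11.18 × 9.5 × 297.631504 ≈ 31,611.4 × g
RCF₂ = 11.18 × 9.5 × (20.856)² = 11.18 × 9.5 × 434.972736 ≈ 46,198.5 × g
Increase = 46,198.5 − 31,611.4 = 14,587.1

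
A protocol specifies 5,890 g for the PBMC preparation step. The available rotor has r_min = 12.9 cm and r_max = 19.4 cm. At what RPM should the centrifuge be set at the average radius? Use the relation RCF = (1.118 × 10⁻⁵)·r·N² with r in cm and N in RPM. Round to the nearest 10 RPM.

5710 RPM

r_avg = (12.9 + 19.4) / 2 = 16.15 cm
RCF = 1.118 × 10⁻⁵ × r × N²
5,890 = 1.118 × 10⁻⁵ × 16.15 × N²
N² = 5,890 / (18.0557 × 10⁻⁵) = 32,621,277
N ≈ √32,621,277 ≈ 5,711.5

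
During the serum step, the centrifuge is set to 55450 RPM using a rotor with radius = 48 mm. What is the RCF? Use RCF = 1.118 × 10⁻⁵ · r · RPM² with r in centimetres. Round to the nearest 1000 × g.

165000 g

r = 48 mm = 4.8 cm
RCF = 1.118 × 10⁻⁵ × 4.8 × (55450)² = 1.118 × 10⁻⁵ × 4.8 × 3,074,702,500 ≈ 165,000.8 × g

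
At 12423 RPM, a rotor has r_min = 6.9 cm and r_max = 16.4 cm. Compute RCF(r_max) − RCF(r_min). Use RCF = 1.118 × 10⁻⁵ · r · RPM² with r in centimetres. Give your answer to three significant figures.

RCF_max = 1.118 × 10⁻⁵ × 16.4 × (12423)² = 1.118 × 10⁻⁵ × 16.4 × 154,330,929 ≈ 28,296.9 × g
RCF_min = 1.118 × 10⁻⁵ × 6.9 × (12423)² = 1.118 × 10⁻⁵ × 6.9 × 154,330,929 ≈ 11,905.4 × g
ΔRCF = 28,296.9 − 11,905.4 = 16,391.5

16400 g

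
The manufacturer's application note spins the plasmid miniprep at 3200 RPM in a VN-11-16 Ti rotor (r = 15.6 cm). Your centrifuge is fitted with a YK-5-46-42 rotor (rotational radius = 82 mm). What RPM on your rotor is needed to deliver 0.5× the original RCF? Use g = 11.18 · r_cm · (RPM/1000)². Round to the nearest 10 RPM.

RCF_original = 11.18 × 15.6 × (3.2)² = 11.18 × 15.6 × 10.24 ≈ 1,785.9 × g
Target RCF = 0.5 × 1,785.9 ≈ 893 × g
Your rotor: r = 82 mm = 8.2 cm
893 = 11.18 × 8.2 × (N/1000)²
(N/1000)² = 893 / 91.676 = 9.740826
N = 1000 × √9.740826 ≈ 3,121.0

3120 RPM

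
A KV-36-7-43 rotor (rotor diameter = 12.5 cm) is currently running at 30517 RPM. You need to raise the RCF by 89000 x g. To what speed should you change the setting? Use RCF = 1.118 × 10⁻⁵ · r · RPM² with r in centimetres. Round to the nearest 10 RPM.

N₂ ≈ 46960 RPM

r = 12.5 / 2 = 6.25 cm
Current RCF = 1.118 × 10⁻⁵ × 6.25 × (30517)² = 1.118 × 10⁻⁵ × 6.25 × 931,287,289 ≈ 65,073.7 × g
Target RCF = 65,073.7 + 89,000 = 154,073.7 × g
N² = 154,073.7 / (6.9875 × 10⁻⁵) = 2,204,990,340
N ≈ √2,204,990,340 ≈ 46,957.3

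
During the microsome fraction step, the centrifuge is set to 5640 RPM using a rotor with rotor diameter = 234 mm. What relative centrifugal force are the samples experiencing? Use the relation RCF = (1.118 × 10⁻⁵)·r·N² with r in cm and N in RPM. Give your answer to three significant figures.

RCF ≈ 4160 × g

r = 234 mm / 2 = 117 mm = 11.7 cm
RCF = 1.118 × 10⁻⁵ × 11.7 × (5640)² = 1.118 × 10⁻⁵ × 11.7 × 31,809,600 ≈ 4,160.9 × g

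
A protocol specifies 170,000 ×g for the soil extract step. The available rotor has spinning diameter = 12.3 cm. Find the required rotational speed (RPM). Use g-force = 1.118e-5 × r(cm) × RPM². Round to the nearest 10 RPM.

r = 12.3 / 2 = 6.15 cm
RCF = 1.118 × 10⁻⁵ × r × N²
170,000 = 1.118 × 10⁻⁵ × 6.15 × N²
N² = 170,000 / (6.8757 × 10⁻⁵) = 2,472,475,530
N ≈ √2,472,475,530 ≈ 49,724.0

N ≈ 49720 RPM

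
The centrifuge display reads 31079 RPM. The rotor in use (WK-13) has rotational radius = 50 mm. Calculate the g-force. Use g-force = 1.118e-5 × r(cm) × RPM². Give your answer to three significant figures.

54000 ×g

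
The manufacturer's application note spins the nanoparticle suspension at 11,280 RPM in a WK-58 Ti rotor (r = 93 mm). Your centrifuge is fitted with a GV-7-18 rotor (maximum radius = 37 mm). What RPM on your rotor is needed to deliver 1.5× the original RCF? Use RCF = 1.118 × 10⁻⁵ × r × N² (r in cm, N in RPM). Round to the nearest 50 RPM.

Original rotor: r = 93 mm = 9.3 cm
RCF = 1.118 × 10⁻⁵ × r × N²
RCF_original = 1.118 × 10⁻⁵ × 9.3 × (11280)² = 1.118 × 10⁻⁵ × 9.3 × 127,238,400 ≈ 13,229.5 × g
Target RCF = 1.5 × 13,229.5 ≈ 19,844.2 × g
Your rotor: r = 37 mm = 3.7 cm
19,844.2 = 1.118 × 10⁻⁵ × 3.7 × N²
N² = 19,844.2 / (4.1366 × 10⁻⁵) = 479,722,477
N ≈ √479,722,477 ≈ 21,902.6

21900 RPM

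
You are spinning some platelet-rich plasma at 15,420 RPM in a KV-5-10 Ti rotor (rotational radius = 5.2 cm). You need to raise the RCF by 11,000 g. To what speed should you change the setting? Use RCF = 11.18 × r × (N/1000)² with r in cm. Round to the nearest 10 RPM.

Current RCF = 11.18 × 5.2 × (15.42)² = 11.18 × 5.2 × 237.7764 ≈ 13,823.4 × g
Target RCF = 13,823.4 + 11,000 = 24,823.4 × g
(N/1000)² = 24,823.4 / 58.136 = 426.9884
N = 1000 × √426.9884 ≈ 20,663.7

N₂ ≈ 20660 RPM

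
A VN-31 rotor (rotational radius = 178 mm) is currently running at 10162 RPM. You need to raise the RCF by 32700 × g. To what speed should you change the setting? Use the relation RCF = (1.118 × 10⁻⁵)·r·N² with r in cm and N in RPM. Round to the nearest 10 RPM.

N₂ ≈ 16360 RPM

r = 178 mm = 17.8 cm
Current RCF = 1.118 × 10⁻⁵ × 17.8 × (10162)² = 1.118 × 10⁻⁵ × 17.8 × 103,266,244 ≈ 20,550.4 × g
Target RCF = 20,550.4 + 32,700 = 53,250.4 × g
N² = 53,250.4 / (19.9004 × 10⁻⁵) = 267,584,571
N ≈ √267,584,571 ≈ 16,358.0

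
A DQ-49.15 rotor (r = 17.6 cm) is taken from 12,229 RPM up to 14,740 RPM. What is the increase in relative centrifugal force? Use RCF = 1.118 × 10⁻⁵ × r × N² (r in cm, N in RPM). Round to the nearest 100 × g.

≈ 13300 ×g

RCF₁ = 1.118 × 10⁻⁵ × 17.6 × (12229)² = 1.118 × 10⁻⁵ × 17.6 × 149,548,441 ≈ 29,426.3 × g
RCF₂ = 1.118 × 10⁻⁵ × 17.6 × (14740)² = 1.118 × 10⁻⁵ × 17.6 × 217,267,600 ≈ 42,751.3 × g
Increase = 42,751.3 − 29,426.3 = 13,325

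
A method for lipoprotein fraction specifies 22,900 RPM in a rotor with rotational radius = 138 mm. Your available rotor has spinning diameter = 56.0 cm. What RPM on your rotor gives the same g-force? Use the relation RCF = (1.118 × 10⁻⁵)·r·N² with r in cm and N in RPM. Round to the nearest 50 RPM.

Original rotor: r = 138 mm = 13.8 cm
RCF_original = 1.118 × 10⁻⁵ × 13.8 × (22900)² = 1.118 × 10⁻⁵ × 13.8 × 524,410,000 ≈ 80,908.1 × g
Your rotor: r = 56.0 / 2 = 28 cm
80,908.1 = 1.118 × 10⁻⁵ × 28 × N²
N² = 80,908.1 / (31.304 × 10⁻⁵) = 258,459,302
N ≈ √258,459,302 ≈ 16,076.7

16100 RPM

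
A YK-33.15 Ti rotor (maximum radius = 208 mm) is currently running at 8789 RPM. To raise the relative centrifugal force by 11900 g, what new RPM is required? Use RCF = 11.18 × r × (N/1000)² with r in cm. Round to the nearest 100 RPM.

r = 208 mm = 20.8 cm
Current RCF = 11.18 × 20.8 × (8.789)² = 11.18 × 20.8 × 77.246521 ≈ 17,963.2 × g
Target RCF = 17,963.2 + 11,900 = 29,863.2 × g
(N/1000)² = 29,863.2 / 232.544 = 128.4196
N = 1000 × √128.4196 ≈ 11,332.2

11300 RPM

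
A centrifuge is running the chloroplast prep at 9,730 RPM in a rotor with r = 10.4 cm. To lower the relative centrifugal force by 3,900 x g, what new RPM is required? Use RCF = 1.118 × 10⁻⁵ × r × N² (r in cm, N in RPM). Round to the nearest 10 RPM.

7820 RPM

Current RCF = 1.118 × 10⁻⁵ × 10.4 × (9730)² = 1.118 × 10⁻⁵ × 10.4 × 94,672,900 ≈ 11,007.8 × g
Target RCF = 11,007.8 − 3,900 = 7,107.8 × g
N² = 7,107.8 / (11.6272 × 10⁻⁵) = 61,130,797
N ≈ √61,130,797 ≈ 7,818.6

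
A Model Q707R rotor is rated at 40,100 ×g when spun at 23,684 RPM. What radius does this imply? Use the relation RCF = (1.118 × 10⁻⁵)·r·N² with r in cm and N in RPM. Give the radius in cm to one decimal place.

6.4 cm

40100 = 1.118 × 10⁻⁵ × r × (23684)²
r = 40100 / (1.118 × 10⁻⁵ × 560,931,856) = 40100 / 6271.218 ≈ 6.394 cm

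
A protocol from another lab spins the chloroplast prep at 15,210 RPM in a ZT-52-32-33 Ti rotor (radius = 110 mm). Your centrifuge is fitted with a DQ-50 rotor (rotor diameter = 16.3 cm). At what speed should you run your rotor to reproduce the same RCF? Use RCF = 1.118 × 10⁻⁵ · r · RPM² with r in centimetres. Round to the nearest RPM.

17670 RPM

Original rotor: r = 110 mm = 11.0 cm
RCF = 1.118 × 10⁻⁵ × r × N²
RCF_original = 1.118 × 10⁻⁵ × 11 × (15210)² = 1.118 × 10⁻⁵ × 11 × 231,344,100 ≈ 28,450.7 × g
Your rotor: r = 16.3 / 2 = 8.15 cm
28,450.7 = 1.118 × 10⁻⁵ × 8.15 × N²
N² = 28,450.7 / (9.1117 × 10⁻⁵) = 312,243,599
N ≈ √312,243,599 ≈ 17,670.4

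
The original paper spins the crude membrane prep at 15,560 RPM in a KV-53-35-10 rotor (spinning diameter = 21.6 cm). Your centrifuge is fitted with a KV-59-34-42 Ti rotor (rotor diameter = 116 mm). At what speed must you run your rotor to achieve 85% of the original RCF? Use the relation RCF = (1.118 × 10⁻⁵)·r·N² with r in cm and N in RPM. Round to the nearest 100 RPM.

19600 RPM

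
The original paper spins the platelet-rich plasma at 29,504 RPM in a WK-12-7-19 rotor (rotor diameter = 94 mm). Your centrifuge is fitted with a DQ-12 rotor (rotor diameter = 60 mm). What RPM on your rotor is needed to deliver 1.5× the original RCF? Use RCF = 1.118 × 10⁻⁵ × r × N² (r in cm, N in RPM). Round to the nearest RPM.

≈ 45229 RPM

Original rotor: r = 94 mm / 2 = 47 mm = 4.7 cm
RCF_original = 1.118 × 10⁻⁵ × 4.7 × (29504)² = 1.118 × 10⁻⁵ × 4.7 × 870,486,016 ≈ 45,740.6 × g
Target RCF = 1.5 × 45,740.6 ≈ 68,610.9 × g
Your rotor: r = 60 mm / 2 = 30 mm = 3 cm
68,610.9 = 1.118 × 10⁻⁵ × 3 × N²
N² = 68,610.9 / (3.354 × 10⁻⁵) = 2,045,644,007
N ≈ √2,045,644,007 ≈ 45,228.8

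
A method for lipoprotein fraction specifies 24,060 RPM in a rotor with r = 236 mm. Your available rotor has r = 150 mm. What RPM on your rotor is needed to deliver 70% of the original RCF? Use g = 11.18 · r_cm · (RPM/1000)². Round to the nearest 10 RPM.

25250 RPM

Original rotor: r = 236 mm = 23.6 cm
RCF = 11.18 × r × (N/1000)²
RCF_original = 11.18 × 23.6 × (24.06)² = 11.18 × 23.6 × 578.8836 ≈ 152,737.3 × g
Target RCF = 0.7 × 152,737.3 ≈ 106,916.1 × g
Your rotor: r = 150 mm = 15.0 cm
106,916.1 = 11.18 × 15 × (N/1000)²
(N/1000)² = 106,916.1 / 167.7 = 637.5438
N = 1000 × √637.5438 ≈ 25,249.6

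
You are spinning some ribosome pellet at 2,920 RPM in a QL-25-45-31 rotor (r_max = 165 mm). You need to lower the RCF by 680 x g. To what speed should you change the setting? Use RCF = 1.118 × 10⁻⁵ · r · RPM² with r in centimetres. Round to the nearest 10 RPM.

2200 RPM

r = 165 mm = 16.5 cm
Current RCF = 1.118 × 10⁻⁵ × 16.5 × (2920)² = 1.118 × 10⁻⁵ × 16.5 × 8,526,400 ≈ 1,572.9 × g
Target RCF = 1,572.9 − 680 = 892.9 × g
N² = 892.9 / (18.447 × 10⁻⁵) = 4,840,353
N ≈ √4,840,353 ≈ 2,200.1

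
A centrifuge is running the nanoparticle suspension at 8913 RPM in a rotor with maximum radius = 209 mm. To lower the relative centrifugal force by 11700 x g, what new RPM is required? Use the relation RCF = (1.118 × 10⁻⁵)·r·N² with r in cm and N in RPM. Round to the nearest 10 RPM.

r = 209 mm = 20.9 cm
Current RCF = 1.118 × 10⁻⁵ × 20.9 × (8913)² = 1.118 × 10⁻⁵ × 20.9 × 79,441,569 ≈ 18,562.5 × g
Target RCF = 18,562.5 − 11,700 = 6,862.5 × g
N² = 6,862.5 / (23.3662 × 10⁻⁵) = 29,369,345
N ≈ √29,369,345 ≈ 5,419.3

≈ 5420 RPM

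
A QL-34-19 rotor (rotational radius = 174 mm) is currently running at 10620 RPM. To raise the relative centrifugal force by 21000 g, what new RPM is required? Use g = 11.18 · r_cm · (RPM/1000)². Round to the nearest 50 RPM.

14850 RPM

r = 174 mm = 17.4 cm
Current RCF = 11.18 × 17.4 × (10.62)² = 11.18 × 17.4 × 112.7844 ≈ 21,940.2 × g
Target RCF = 21,940.2 + 21,000 = 42,940.2 × g
(N/1000)² = 42,940.2 / 194.532 = 220.7359
N = 1000 × √220.7359 ≈ 14,857.2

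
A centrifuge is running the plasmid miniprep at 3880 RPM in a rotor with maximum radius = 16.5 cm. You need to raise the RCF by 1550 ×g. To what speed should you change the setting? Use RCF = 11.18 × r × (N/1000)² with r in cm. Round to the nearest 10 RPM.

N₂ ≈ 4840 RPM

Current RCF = 11.18 × 16.5 × (3.88)² = 11.18 × 16.5 × 15.0544 ≈ 2,777.1 × g
Target RCF = 2,777.1 + 1,550 = 4,327.1 × g
(N/1000)² = 4,327.1 / 184.47 = 23.45693
N = 1000 × √23.45693 ≈ 4,843.2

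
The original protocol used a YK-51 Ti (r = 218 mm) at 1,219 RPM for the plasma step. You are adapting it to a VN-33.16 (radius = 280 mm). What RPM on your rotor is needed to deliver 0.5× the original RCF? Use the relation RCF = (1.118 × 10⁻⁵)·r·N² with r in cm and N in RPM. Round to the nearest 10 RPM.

760 RPM

Original rotor: r = 218 mm = 21.8 cm
RCF_original = 1.118 × 10⁻⁵ × 21.8 × (1219)² = 1.118 × 10⁻⁵ × 21.8 × 1,485,961 ≈ 362.2 × g
Target RCF = 0.5 × 362.2 ≈ 181.1 × g
Your rotor: r = 280 mm = 28.0 cm
181.1 = 1.118 × 10⁻⁵ × 28 × N²
N² = 181.1 / (31.304 × 10⁻⁵) = 578,520
N ≈ √578,520 ≈ 760.6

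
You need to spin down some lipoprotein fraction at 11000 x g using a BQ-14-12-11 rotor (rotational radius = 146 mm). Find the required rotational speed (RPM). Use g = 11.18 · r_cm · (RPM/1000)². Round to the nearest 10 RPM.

≈ 8210 RPM

r = 146 mm = 14.6 cm
RCF = 11.18 × r × (N/1000)²
11,000 = 11.18 × 14.6 × (N/1000)²
(N/1000)² = 11,000 / 163.228 = 67.3904
N = 1000 × √67.3904 ≈ 8,209.2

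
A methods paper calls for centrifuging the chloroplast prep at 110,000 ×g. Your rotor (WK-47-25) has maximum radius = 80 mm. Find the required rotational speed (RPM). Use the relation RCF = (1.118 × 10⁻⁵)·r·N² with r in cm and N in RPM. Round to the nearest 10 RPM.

r = 80 mm = 8.0 cm
RCF = 1.118 × 10⁻⁵ × r × N²
110,000 = 1.118 × 10⁻⁵ × 8 × N²
N² = 110,000 / (8.944 × 10⁻⁵) = 1,229,874,776
N ≈ √1,229,874,776 ≈ 35,069.6

35070 RPM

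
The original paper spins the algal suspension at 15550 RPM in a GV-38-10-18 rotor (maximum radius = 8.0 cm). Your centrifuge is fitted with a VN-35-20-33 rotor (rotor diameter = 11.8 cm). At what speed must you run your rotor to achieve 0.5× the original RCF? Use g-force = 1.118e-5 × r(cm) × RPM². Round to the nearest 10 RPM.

≈ 12800 RPM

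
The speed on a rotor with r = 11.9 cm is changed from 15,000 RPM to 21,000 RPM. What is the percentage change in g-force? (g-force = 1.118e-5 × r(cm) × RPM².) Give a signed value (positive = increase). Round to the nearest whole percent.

RCF ∝ N², so the ratio is (21000/15000)² = (1.400000)² = 1.9600.
Change = 1.9600 − 1 = +0.9600 → +96.0%.

+96%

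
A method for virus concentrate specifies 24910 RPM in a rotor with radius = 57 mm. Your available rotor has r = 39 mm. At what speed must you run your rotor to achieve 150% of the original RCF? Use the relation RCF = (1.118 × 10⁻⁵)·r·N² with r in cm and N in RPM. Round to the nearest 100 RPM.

36900 RPM

Original rotor: r = 57 mm = 5.7 cm
RCF_original = 1.118 × 10⁻⁵ × 5.7 × (24910)² = 1.118 × 10⁻⁵ × 5.7 × 620,508,100 ≈ 39,542.5 × g
Target RCF = 1.5 × 39,542.5 ≈ 59,313.8 × g
Your rotor: r = 39 mm = 3.9 cm
59,313.8 = 1.118 × 10⁻⁵ × 3.9 × N²
N² = 59,313.8 / (4.3602 × 10⁻⁵) = 1,360,345,856
N ≈ √1,360,345,856 ≈ 36,882.9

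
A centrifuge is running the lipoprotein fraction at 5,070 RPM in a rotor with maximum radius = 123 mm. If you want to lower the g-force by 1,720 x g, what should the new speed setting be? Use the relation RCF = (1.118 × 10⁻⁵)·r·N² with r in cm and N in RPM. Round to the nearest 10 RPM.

N₂ ≈ 3630 RPM

r = 123 mm = 12.3 cm
Current RCF = 1.118 × 10⁻⁵ × 12.3 × (5070)² = 1.118 × 10⁻⁵ × 12.3 × 25,704,900 ≈ 3,534.8 × g
Target RCF = 3,534.8 − 1,720 = 1,814.8 × g
N² = 1,814.8 / (13.7514 × 10⁻⁵) = 13,197,202
N ≈ √13,197,202 ≈ 3,632.8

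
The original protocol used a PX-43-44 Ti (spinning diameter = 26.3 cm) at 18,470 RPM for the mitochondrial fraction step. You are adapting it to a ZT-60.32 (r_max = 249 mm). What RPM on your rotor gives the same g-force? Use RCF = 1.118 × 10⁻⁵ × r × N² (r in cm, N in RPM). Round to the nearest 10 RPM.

≈ 13420 RPM

Original rotor: r = 26.3 / 2 = 13.15 cm
RCF_original = 1.118 × 10⁻⁵ × 13.15 × (18470)² = 1.118 × 10⁻⁵ × 13.15 × 341,140,900 ≈ 50,153.5 × g
Your rotor: r = 249 mm = 24.9 cm
50,153.5 = 1.118 × 10⁻⁵ × 24.9 × N²
N² = 50,153.5 / (27.8382 × 10⁻⁵) = 180,160,714
N ≈ √180,160,714 ≈ 13,422.4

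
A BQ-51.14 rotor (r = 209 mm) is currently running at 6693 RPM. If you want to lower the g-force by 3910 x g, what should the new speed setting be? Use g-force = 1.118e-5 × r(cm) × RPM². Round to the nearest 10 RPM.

N₂ ≈ 5300 RPM

r = 209 mm = 20.9 cm
Current RCF = 1.118 × 10⁻⁵ × 20.9 × (6693)² = 1.118 × 10⁻⁵ × 20.9 × 44,796,249 ≈ 10,467.2 × g
Target RCF = 10,467.2 − 3,910 = 6,557.2 × g
N² = 6,557.2 / (23.3662 × 10⁻⁵) = 28,062,757
N ≈ √28,062,757 ≈ 5,297.4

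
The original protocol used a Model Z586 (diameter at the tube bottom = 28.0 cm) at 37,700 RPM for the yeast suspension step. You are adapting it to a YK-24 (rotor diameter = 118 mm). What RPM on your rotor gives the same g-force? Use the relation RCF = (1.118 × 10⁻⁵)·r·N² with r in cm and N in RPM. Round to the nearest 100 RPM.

58100 RPM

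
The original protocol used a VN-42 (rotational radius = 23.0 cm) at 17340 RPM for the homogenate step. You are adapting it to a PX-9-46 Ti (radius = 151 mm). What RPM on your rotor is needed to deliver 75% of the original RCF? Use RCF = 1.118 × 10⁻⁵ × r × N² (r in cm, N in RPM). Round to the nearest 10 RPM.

18530 RPM

RCF_original = 1.118 × 10⁻⁵ × 23 × (17340)² = 1.118 × 10⁻⁵ × 23 × 300,675,600 ≈ 77,315.7 × g
Target RCF = 0.75 × 77,315.7 ≈ 57,986.8 × g
Your rotor: r = 151 mm = 15.1 cm
57,986.8 = 1.118 × 10⁻⁵ × 15.1 × N²
N² = 57,986.8 / (16.8818 × 10⁻⁵) = 343,487,069
N ≈ √343,487,069 ≈ 18,533.4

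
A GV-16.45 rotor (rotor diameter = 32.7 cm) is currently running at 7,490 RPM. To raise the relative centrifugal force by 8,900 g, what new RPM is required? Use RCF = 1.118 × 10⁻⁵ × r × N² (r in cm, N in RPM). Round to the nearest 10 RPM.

N₂ ≈ 10240 RPM

r = 32.7 / 2 = 16.35 cm
Current RCF = 1.118 × 10⁻⁵ × 16.35 × (7490)² = 1.118 × 10⁻⁵ × 16.35 × 56,100,100 ≈ 10,254.7 × g
Target RCF = 10,254.7 + 8,900 = 19,154.7 × g
N² = 19,154.7 / (18.2793 × 10⁻⁵) = 104,789,024
N ≈ √104,789,024 ≈ 10,236.7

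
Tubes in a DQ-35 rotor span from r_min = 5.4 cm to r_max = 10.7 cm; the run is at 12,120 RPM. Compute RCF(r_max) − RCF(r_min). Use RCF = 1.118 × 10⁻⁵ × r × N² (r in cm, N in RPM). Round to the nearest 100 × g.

ΔRCF = 1.118 × 10⁻⁵ × (r_max − r_min) × N² = 1.118 × 10⁻⁵ × 5.3 × 146,894,400 ≈ 8,704.1

8700 g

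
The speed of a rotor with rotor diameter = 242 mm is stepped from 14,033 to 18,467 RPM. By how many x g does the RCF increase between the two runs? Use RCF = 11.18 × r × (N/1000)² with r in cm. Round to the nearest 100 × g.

r = 242 mm / 2 = 121 mm = 12.1 cm
RCF₁ = 11.18 × 12.1 × (14.033)² = 11.18 × 12.1 × 196.925089 ≈ 26,639.6 × g
RCF₂ = 11.18 × 12.1 × (18.467)² = 11.18 × 12.1 × 341.030089 ≈ 46,133.9 × g
Increase = 46,133.9 − 26,639.6 = 19,494.3

≈ 19500 x g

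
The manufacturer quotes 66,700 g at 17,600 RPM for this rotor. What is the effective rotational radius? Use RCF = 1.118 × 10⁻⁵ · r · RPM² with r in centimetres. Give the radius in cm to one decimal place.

≈ 19.3 cm

66700 = 1.118 × 10⁻⁵ × r × (17600)²
r = 66700 / (1.118 × 10⁻⁵ × 309,760,000) = 66700 / 3463.117 ≈ 19.260 cm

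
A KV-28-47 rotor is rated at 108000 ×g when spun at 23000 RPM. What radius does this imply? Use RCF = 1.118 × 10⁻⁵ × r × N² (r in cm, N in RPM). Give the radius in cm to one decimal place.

≈ 18.3 cm

108000 = 1.118 × 10⁻⁵ × r × (23000)²
r = 108000 / (1.118 × 10⁻⁵ × 529,000,000) = 108000 / 5914.22 ≈ 18.261 cm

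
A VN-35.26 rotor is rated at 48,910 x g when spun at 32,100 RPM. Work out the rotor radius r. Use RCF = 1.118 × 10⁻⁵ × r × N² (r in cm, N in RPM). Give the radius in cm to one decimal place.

≈ 4.2 cm

RCF = 1.118 × 10⁻⁵ × r × N²
48910 = 1.118 × 10⁻⁵ × r × (32100)²
r = 48910 / (1.118 × 10⁻⁵ × 1,030,410,000) = 48910 / 11519.98 ≈ 4.246 cm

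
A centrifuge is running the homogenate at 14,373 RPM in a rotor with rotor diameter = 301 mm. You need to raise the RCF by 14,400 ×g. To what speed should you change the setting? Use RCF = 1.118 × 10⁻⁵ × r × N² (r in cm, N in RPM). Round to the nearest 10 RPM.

N₂ ≈ 17090 RPM

r = 301 mm / 2 = 150.5 mm = 15.05 cm
Current RCF = 1.118 × 10⁻⁵ × 15.05 × (14373)² = 1.118 × 10⁻⁵ × 15.05 × 206,583,129 ≈ 34,759.5 × g
Target RCF = 34,759.5 + 14,400 = 49,159.5 × g
N² = 49,159.5 / (16.8259 × 10⁻⁵) = 292,165,649
N ≈ √292,165,649 ≈ 17,092.9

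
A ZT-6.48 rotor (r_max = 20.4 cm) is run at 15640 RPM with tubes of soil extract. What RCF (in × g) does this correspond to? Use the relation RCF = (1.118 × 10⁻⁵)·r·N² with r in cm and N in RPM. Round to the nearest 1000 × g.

RCF ≈ 56000 × g

RCF = 1.118 × 10⁻⁵ × r × N²
RCF = 1.118 × 10⁻⁵ × 20.4 × (15640)² = 1.118 × 10⁻⁵ × 20.4 × 244,609,600 ≈ 55,788.6 × g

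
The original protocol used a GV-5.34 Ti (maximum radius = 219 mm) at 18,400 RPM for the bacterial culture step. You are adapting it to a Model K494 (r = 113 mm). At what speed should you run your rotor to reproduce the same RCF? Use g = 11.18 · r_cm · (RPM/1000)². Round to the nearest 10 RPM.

Original rotor: r = 219 mm = 21.9 cm
RCF = 11.18 × r × (N/1000)²
RCF_original = 11.18 × 21.9 × (18.4)² = 11.18 × 21.9 × 338.56 ≈ 82,893.7 × g
Your rotor: r = 113 mm = 11.3 cm
82,893.7 = 11.18 × 11.3 × (N/1000)²
(N/1000)² = 82,893.7 / 126.334 = 656.1472
N = 1000 × √656.1472 ≈ 25,615.4

25620 RPM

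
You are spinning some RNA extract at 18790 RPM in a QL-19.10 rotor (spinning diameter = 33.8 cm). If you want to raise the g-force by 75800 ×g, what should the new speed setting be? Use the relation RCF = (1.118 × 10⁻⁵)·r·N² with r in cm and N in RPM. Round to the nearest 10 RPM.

N₂ ≈ 27460 RPM

r = 33.8 / 2 = 16.9 cm
Current RCF = 1.118 × 10⁻⁵ × 16.9 × (18790)² = 1.118 × 10⁻⁵ × 16.9 × 353,064,100 ≈ 66,708.6 × g
Target RCF = 66,708.6 + 75,800 = 142,508.6 × g
N² = 142,508.6 / (18.8942 × 10⁻⁵) = 754,245,218
N ≈ √754,245,218 ≈ 27,463.5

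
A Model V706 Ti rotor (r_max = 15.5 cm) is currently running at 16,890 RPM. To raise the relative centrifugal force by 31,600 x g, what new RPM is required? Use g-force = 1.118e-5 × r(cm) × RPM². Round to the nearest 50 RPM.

21600 RPM

Current RCF = 1.118 × 10⁻⁵ × 15.5 × (16890)² = 1.118 × 10⁻⁵ × 15.5 × 285,272,100 ≈ 49,434.8 × g
Target RCF = 49,434.8 + 31,600 = 81,034.8 × g
N² = 81,034.8 / (17.329 × 10⁻⁵) = 467,625,368
N ≈ √467,625,368 ≈ 21,624.6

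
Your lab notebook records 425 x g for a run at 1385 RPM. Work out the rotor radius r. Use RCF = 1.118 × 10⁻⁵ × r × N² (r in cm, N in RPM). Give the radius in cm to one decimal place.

425 = 1.118 × 10⁻⁵ × r × (1385)²
r = 425 / (1.118 × 10⁻⁵ × 1,918,225) = 425 / 21.44576 ≈ 19.817 cm

r ≈ 19.8 cm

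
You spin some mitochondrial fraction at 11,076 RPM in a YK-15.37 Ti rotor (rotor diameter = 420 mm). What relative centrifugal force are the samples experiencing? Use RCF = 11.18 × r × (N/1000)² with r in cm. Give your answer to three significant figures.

r = 420 mm / 2 = 210 mm = 21 cm
RCF = 11.18 × 21 × (11.076)² = 11.18 × 21 × 122.677776 ≈ 28,802.3 × g

RCF ≈ 28800 ×g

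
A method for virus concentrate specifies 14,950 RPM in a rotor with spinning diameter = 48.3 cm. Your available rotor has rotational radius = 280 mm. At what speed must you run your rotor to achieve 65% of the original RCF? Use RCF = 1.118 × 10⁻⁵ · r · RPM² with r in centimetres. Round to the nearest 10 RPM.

11190 RPM

Original rotor: r = 48.3 / 2 = 24.15 cm
RCF = 1.118 × 10⁻⁵ × r × N²
RCF_original = 1.118 × 10⁻⁵ × 24.15 × (14950)² = 1.118 × 10⁻⁵ × 24.15 × 223,502,500 ≈ 60,345 × g
Target RCF = 0.65 × 60,345 ≈ 39,224.2 × g
Your rotor: r = 280 mm = 28.0 cm
39,224.2 = 1.118 × 10⁻⁵ × 28 × N²
N² = 39,224.2 / (31.304 × 10⁻⁵) = 125,300,920
N ≈ √125,300,920 ≈ 11,193.8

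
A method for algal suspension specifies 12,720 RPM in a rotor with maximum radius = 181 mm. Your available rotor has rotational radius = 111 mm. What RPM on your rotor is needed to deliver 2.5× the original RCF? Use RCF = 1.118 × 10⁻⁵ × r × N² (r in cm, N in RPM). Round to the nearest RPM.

25682 RPM

Original rotor: r = 181 mm = 18.1 cm
RCF_original = 1.118 × 10⁻⁵ × 18.1 × (12720)² = 1.118 × 10⁻⁵ × 18.1 × 161,798,400 ≈ 32,741.2 × g
Target RCF = 2.5 × 32,741.2 ≈ 81,853 × g
Your rotor: r = 111 mm = 11.1 cm
81,853 = 1.118 × 10⁻⁵ × 11.1 × N²
N² = 81,853 / (12.4098 × 10⁻⁵) = 659,583,555
N ≈ √659,583,555 ≈ 25,682.4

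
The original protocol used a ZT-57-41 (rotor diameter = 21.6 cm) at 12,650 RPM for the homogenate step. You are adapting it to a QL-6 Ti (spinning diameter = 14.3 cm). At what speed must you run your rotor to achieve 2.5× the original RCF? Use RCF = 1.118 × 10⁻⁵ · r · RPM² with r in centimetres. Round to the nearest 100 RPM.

Original rotor: r = 21.6 / 2 = 10.8 cm
RCF = 1.118 × 10⁻⁵ × r × N²
RCF_original = 1.118 × 10⁻⁵ × 10.8 × (12650)² = 1.118 × 10⁻⁵ × 10.8 × 160,022,500 ≈ 19,321.8 × g
Target RCF = 2.5 × 19,321.8 ≈ 48,304.5 × g
Your rotor: r = 14.3 / 2 = 7.15 cm
48,304.5 = 1.118 × 10⁻⁵ × 7.15 × N²
N² = 48,304.5 / (7.9937 × 10⁻⁵) = 604,282,122
N ≈ √604,282,122 ≈ 24,582.2

24600 RPM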